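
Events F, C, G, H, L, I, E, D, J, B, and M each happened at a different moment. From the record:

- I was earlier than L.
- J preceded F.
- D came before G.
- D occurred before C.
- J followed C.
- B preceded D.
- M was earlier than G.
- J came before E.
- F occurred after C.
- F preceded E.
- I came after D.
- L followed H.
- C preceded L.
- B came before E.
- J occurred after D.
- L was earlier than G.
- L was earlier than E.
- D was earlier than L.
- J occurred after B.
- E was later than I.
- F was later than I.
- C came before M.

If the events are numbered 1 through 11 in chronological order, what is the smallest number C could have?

B and D must both come before C — 2 forced predecessors.
Nothing else is forced ahead of C, so its earliest slot is position 2 + 1 = 3.

3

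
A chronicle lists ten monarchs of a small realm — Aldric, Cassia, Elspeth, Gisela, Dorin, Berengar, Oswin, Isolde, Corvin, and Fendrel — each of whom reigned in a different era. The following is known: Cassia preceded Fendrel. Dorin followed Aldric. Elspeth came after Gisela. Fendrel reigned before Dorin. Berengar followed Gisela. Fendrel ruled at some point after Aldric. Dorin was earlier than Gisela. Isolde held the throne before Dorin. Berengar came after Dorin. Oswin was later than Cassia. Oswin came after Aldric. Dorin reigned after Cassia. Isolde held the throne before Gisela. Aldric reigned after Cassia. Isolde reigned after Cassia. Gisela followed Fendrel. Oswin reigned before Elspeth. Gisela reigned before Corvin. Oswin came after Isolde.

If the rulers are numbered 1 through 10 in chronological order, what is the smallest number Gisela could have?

Aldric, Cassia, Dorin, Fendrel, and Isolde must all come before Gisela — 5 forced predecessors.
Nothing else is forced ahead of Gisela, so their earliest slot is position 5 + 1 = 6.

6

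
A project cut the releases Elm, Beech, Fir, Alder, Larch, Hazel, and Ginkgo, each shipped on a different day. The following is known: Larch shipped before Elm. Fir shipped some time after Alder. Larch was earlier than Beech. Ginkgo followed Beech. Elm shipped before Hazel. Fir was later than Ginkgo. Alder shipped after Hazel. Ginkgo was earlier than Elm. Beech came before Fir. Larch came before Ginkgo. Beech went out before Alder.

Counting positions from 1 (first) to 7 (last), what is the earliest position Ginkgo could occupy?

Beech and Larch must both come before Ginkgo — 2 forced predecessors.
Nothing else is forced ahead of Ginkgo, so its earliest slot is position 2 + 1 = 3.

3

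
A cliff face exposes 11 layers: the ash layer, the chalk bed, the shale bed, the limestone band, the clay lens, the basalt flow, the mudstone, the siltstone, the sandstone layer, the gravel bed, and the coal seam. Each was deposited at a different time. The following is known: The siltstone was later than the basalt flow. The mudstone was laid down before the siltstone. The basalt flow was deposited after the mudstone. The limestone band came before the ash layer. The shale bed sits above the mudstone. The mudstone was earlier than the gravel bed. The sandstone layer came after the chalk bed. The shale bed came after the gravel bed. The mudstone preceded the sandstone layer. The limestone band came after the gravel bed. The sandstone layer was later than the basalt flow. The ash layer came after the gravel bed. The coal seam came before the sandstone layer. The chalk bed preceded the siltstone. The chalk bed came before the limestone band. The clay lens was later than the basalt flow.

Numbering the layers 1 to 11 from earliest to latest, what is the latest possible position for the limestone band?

10

The limestone band must come before the ash layer — 1 layer forced after it.
Everything else can be placed before the limestone band in some valid order, so the limestone band can sit as late as position 11 − 1 = 10.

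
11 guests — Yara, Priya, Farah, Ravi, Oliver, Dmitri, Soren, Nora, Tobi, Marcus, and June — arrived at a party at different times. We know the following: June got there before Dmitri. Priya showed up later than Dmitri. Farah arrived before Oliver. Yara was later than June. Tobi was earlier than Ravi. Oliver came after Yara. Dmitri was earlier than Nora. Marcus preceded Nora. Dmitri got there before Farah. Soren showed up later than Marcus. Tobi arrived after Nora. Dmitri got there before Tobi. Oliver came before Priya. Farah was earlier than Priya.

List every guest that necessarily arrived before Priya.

Dmitri, Farah, June, Oliver, Yara

Directly stated before Priya: Dmitri, Farah, and Oliver.
June reaches Priya via June → Dmitri → Priya.
Yara reaches Priya via Yara → Oliver → Priya.
No chain forces Tobi (or any of the others) ahead of Priya.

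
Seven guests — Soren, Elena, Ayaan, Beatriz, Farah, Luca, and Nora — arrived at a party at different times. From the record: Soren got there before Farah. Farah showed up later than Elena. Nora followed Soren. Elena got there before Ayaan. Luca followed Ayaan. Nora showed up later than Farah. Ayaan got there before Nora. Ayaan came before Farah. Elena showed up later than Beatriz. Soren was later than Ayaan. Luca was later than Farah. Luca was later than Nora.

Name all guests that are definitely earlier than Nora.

Directly stated before Nora: Ayaan, Farah, and Soren.
Beatriz reaches Nora via Beatriz → Elena → Farah → Nora.
Elena reaches Nora via Elena → Farah → Nora.
No chain forces Luca ahead of Nora.

Ayaan, Beatriz, Elena, Farah, Soren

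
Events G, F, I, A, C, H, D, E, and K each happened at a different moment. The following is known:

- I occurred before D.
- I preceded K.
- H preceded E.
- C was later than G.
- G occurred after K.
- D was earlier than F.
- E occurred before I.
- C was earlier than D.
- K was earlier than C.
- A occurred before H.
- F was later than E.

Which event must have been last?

Every other event has a chain of constraints placing it before F, so F is last.

F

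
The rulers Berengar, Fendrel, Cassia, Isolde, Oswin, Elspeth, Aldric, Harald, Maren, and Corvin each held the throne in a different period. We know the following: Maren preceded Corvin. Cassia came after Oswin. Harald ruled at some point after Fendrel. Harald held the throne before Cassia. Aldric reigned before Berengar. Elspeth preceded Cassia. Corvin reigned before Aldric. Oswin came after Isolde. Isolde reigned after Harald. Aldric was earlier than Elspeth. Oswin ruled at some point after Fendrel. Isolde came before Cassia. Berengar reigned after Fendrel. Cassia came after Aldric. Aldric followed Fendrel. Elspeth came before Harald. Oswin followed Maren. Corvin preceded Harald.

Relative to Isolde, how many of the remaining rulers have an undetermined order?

1

Forced before Isolde: Aldric, Corvin, Elspeth, Fendrel, Harald, and Maren; forced after Isolde: Cassia and Oswin.
That leaves Berengar with no forced order relative to Isolde — 1.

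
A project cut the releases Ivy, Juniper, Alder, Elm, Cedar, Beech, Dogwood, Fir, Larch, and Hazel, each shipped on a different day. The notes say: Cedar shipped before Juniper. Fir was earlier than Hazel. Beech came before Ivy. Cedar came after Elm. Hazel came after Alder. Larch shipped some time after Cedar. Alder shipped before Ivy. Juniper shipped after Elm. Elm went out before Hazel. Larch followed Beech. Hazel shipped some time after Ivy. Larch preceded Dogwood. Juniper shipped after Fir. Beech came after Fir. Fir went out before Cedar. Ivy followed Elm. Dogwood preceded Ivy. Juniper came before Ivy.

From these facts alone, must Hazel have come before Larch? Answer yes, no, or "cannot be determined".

no

Tracing the constraints gives Larch → Dogwood → Ivy → Hazel, so Larch must come before Hazel.
That means Hazel cannot be before Larch.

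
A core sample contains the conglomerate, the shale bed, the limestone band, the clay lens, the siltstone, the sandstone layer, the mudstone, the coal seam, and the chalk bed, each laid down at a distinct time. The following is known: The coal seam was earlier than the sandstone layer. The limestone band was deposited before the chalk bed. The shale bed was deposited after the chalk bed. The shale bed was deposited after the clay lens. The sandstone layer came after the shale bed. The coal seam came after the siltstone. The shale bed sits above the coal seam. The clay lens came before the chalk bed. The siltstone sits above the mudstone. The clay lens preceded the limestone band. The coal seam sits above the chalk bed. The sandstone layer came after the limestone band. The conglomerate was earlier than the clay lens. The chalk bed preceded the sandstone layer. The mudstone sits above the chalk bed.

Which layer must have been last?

the sandstone layer

Every other layer has a chain of constraints placing it before the sandstone layer, so the sandstone layer is last.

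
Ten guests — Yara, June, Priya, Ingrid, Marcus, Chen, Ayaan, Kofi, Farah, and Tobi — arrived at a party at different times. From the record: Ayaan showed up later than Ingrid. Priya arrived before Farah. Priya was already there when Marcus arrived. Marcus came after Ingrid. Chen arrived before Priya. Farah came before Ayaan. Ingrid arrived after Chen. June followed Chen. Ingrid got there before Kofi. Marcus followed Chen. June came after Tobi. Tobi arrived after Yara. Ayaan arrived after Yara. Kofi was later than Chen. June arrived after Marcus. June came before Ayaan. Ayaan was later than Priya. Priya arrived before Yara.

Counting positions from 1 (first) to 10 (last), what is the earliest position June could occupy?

Chen, Ingrid, Marcus, Priya, Tobi, and Yara must all come before June — 6 forced predecessors.
Nothing else is forced ahead of June, so their earliest slot is position 6 + 1 = 7.

7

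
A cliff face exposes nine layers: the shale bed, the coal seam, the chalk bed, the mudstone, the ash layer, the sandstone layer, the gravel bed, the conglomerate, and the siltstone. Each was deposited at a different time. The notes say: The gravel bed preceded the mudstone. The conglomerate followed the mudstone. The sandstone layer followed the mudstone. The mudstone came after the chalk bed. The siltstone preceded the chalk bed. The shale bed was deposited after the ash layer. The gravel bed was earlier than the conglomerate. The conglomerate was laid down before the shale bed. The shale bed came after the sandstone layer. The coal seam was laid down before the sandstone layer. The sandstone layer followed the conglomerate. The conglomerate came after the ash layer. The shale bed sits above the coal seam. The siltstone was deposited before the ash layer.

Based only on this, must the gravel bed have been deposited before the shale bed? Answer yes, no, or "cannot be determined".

Chain the constraints: the gravel bed → the conglomerate → the shale bed. Each link is directly stated, so the gravel bed comes before the shale bed.

yes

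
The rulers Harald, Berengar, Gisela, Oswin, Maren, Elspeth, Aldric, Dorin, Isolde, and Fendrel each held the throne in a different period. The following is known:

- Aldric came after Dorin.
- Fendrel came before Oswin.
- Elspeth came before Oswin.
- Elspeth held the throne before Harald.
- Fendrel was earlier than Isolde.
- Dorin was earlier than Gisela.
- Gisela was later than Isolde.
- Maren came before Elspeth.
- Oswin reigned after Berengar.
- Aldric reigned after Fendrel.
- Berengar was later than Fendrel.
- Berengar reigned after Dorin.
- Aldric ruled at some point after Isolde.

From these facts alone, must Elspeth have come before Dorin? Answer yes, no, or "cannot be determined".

cannot be determined

No chain of stated constraints runs from Elspeth to Dorin, and none runs from Dorin to Elspeth either.
So the relative order of Elspeth and Dorin is not fixed by the given facts.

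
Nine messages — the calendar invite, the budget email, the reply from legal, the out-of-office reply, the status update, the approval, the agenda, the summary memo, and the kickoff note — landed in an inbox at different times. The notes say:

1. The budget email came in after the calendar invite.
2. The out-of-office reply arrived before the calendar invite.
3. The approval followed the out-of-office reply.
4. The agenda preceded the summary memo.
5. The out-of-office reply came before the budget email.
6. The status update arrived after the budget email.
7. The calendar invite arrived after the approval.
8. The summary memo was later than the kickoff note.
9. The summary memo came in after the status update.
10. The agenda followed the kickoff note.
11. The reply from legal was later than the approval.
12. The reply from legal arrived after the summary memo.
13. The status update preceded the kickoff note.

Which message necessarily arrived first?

The out-of-office reply has a chain of constraints placing it before every other message, so the out-of-office reply must be first.

the out-of-office reply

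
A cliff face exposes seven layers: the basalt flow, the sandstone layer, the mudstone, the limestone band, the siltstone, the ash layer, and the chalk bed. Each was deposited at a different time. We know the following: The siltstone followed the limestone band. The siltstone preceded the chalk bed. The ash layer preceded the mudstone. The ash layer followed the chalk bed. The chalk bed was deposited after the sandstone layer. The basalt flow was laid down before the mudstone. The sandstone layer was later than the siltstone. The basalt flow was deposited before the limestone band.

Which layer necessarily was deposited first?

The basalt flow has a chain of constraints placing it before every other layer, so the basalt flow must be first.

the basalt flow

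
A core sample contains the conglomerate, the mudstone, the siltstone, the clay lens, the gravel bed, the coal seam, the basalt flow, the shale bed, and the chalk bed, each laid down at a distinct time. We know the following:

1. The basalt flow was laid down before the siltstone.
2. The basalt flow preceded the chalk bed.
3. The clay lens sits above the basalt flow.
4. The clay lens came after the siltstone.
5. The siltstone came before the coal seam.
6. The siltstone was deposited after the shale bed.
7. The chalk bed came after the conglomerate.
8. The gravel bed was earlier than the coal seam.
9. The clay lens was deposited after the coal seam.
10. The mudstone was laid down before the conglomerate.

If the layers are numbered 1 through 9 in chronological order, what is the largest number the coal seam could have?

The coal seam must come before the clay lens — 1 layer forced after it.
Everything else can be placed before the coal seam in some valid order, so the coal seam can sit as late as position 9 − 1 = 8.

8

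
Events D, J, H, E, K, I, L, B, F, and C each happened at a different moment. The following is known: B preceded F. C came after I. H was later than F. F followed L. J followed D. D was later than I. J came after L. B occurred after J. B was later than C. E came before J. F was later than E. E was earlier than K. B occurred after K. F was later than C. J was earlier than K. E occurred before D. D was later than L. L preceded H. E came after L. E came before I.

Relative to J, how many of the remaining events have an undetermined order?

Forced before J: D, E, I, and L; forced after J: B, F, H, and K.
That leaves C with no forced order relative to J — 1.

1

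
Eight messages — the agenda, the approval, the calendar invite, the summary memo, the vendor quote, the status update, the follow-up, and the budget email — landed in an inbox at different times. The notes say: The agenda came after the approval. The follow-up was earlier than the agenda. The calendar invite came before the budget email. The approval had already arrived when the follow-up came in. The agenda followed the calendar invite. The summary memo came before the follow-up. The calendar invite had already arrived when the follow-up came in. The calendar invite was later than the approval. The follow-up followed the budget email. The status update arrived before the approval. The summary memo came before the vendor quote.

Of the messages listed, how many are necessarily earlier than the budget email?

Directly stated before the budget email: the calendar invite.
The approval reaches the budget email via the approval → the calendar invite → the budget email.
The status update reaches the budget email via the status update → the approval → the calendar invite → the budget email.
No chain forces the summary memo (or any of the others) ahead of the budget email.
That's the approval, the calendar invite, and the status update — 3 in all.

3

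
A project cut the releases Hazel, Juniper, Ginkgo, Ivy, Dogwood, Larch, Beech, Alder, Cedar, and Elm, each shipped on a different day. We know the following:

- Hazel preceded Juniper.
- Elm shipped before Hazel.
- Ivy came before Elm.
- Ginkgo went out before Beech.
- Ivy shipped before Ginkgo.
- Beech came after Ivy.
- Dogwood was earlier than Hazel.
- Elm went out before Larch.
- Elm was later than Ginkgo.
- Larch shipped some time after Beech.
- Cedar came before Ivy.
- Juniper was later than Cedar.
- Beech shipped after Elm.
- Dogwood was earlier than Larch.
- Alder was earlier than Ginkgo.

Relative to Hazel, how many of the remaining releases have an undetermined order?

2

Forced before Hazel: Alder, Cedar, Dogwood, Elm, Ginkgo, and Ivy; forced after Hazel: Juniper.
That leaves Beech and Larch with no forced order relative to Hazel — 2.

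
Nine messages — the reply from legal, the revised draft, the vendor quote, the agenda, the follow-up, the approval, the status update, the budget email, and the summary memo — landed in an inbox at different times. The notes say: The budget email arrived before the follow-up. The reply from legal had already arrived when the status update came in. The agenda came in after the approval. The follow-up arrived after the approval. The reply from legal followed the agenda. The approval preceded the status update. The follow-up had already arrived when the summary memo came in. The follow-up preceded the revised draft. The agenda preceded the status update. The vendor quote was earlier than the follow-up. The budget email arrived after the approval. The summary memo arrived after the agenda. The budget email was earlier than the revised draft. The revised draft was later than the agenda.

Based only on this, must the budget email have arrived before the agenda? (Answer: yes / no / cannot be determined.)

No chain of stated constraints runs from the budget email to the agenda, and none runs from the agenda to the budget email either.
So the relative order of the budget email and the agenda is not fixed by the given facts.

cannot be determined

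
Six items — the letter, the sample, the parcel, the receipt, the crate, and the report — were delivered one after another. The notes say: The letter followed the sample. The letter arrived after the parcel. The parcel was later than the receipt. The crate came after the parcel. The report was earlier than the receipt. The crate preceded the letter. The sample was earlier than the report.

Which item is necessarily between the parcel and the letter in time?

Tracing the constraints gives the parcel → the crate → the letter, so the crate sits after the parcel and before the letter.
No other item is forced both after the parcel and before the letter.

the crate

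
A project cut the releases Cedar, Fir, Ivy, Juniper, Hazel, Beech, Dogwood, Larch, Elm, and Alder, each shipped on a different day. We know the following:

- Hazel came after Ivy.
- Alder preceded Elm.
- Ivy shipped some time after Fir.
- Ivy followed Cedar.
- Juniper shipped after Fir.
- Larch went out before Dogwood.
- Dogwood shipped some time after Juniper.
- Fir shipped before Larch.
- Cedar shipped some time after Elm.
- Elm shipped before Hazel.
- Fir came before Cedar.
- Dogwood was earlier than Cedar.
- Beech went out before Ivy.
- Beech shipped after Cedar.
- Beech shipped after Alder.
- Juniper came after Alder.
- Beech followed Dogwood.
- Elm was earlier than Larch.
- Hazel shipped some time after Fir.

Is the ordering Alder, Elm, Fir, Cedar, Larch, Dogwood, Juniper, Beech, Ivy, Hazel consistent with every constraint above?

The constraints require Dogwood before Cedar, but in the proposed sequence Cedar appears ahead of Dogwood. That one violation is enough.

no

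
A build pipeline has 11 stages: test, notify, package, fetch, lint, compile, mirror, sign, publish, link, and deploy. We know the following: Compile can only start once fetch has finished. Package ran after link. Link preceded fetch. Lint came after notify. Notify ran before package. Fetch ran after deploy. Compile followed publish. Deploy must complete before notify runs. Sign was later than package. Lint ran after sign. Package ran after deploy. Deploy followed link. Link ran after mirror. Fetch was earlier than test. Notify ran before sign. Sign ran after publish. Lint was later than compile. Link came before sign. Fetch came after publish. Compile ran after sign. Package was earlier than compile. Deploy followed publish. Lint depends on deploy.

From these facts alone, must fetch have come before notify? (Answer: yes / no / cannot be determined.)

cannot be determined

No chain of stated constraints runs from fetch to notify, and none runs from notify to fetch either.
So the relative order of fetch and notify is not fixed by the given facts.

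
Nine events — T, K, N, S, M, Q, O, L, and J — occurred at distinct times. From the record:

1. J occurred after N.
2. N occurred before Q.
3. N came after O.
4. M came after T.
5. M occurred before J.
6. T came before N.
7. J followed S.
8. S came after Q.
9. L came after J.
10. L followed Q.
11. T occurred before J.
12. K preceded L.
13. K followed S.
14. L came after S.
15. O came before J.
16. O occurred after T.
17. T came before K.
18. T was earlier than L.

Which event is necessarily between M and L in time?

J

Tracing the constraints gives M → J → L, so J sits after M and before L.
No other event is forced both after M and before L.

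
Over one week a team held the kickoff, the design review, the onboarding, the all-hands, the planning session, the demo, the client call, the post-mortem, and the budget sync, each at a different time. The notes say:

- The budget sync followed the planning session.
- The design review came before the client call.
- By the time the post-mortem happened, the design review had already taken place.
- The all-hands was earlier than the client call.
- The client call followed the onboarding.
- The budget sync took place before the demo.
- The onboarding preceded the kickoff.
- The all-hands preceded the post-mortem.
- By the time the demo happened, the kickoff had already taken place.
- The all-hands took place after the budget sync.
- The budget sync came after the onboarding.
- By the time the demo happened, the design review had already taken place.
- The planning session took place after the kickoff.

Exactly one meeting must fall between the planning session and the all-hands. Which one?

Tracing the constraints gives the planning session → the budget sync → the all-hands, so the budget sync sits after the planning session and before the all-hands.
No other meeting is forced both after the planning session and before the all-hands.

the budget sync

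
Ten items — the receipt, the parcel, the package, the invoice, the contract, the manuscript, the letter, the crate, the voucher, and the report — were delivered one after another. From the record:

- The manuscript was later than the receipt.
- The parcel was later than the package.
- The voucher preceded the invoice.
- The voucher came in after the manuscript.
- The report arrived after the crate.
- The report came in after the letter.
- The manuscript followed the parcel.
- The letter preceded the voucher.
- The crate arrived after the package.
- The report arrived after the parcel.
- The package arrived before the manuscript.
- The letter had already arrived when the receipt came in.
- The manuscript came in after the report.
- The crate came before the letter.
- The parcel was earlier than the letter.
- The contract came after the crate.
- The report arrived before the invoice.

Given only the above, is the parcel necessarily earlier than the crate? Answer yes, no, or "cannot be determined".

cannot be determined

No chain of stated constraints runs from the parcel to the crate, and none runs from the crate to the parcel either.
So the relative order of the parcel and the crate is not fixed by the given facts.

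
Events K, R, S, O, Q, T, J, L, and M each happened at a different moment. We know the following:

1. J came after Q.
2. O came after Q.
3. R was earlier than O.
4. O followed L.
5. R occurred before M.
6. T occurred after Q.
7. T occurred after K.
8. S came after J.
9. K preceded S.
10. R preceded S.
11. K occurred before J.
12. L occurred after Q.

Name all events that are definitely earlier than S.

J, K, Q, R

Directly stated before S: J, K, and R.
Q reaches S via Q → J → S.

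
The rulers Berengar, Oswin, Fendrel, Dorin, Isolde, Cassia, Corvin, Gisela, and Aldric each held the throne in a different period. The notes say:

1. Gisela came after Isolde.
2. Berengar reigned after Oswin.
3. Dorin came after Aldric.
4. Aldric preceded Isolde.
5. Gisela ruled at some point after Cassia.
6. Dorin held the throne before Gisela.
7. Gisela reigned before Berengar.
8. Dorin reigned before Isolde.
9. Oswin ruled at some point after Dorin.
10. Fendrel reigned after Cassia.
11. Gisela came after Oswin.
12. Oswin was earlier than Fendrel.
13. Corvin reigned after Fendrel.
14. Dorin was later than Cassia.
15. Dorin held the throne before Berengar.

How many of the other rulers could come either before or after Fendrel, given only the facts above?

Forced before Fendrel: Aldric, Cassia, Dorin, and Oswin; forced after Fendrel: Corvin.
That leaves Berengar, Gisela, and Isolde with no forced order relative to Fendrel — 3.

3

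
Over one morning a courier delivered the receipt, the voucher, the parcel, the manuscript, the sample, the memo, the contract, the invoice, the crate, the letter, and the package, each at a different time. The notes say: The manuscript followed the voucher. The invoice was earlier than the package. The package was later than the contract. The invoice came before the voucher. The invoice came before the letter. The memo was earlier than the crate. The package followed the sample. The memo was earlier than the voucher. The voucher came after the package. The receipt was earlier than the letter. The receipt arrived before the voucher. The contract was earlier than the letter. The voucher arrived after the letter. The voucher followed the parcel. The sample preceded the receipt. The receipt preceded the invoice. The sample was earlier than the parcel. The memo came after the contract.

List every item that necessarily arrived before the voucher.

the contract, the invoice, the letter, the memo, the package, the parcel, the receipt, the sample

Directly stated before the voucher: the invoice, the letter, the memo, the package, the parcel, and the receipt.
The contract reaches the voucher via the contract → the letter → the voucher.
The sample reaches the voucher via the sample → the receipt → the voucher.
No chain forces the crate (or any of the others) ahead of the voucher.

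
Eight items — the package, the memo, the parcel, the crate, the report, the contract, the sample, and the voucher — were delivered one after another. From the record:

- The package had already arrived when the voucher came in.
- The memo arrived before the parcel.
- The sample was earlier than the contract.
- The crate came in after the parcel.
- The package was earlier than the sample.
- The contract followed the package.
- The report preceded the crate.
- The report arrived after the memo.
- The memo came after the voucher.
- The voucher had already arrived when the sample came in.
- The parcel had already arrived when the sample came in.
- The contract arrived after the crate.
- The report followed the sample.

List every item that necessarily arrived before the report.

Directly stated before the report: the memo and the sample.
The package reaches the report via the package → the sample → the report.
The parcel reaches the report via the parcel → the sample → the report.
The voucher reaches the report via the voucher → the sample → the report.
No chain forces the crate (or any of the others) ahead of the report.

the memo, the package, the parcel, the sample, the voucher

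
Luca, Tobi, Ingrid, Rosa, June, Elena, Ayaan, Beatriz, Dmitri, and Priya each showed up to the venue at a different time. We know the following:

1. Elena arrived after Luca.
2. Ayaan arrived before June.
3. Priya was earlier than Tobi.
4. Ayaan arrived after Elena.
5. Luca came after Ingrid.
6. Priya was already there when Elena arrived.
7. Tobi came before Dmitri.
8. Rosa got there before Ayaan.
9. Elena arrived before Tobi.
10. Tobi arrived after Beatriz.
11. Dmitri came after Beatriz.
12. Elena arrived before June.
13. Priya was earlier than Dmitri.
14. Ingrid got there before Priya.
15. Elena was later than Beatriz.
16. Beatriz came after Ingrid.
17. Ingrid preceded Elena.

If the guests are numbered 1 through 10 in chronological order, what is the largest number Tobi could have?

9

Tobi must come before Dmitri — 1 guest forced after them.
Everything else can be placed before Tobi in some valid order, so Tobi can sit as late as position 10 − 1 = 9.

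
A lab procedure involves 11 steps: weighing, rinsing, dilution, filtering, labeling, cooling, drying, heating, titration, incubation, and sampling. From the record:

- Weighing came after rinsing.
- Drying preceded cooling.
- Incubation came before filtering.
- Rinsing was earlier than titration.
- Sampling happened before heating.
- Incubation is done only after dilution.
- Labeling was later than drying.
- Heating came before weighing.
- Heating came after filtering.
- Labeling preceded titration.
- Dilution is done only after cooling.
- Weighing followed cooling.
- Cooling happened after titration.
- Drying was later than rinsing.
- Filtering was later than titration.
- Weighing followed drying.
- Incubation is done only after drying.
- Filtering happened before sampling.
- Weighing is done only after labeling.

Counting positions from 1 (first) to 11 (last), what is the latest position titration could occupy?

Titration must come before cooling, dilution, filtering, heating, incubation, sampling, and weighing — 7 steps forced after it.
Everything else can be placed before titration in some valid order, so titration can sit as late as position 11 − 7 = 4.

4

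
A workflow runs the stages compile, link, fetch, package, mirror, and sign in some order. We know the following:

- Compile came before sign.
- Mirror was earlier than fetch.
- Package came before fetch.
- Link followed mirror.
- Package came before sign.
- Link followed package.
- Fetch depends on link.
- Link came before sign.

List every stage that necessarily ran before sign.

Directly stated before sign: compile, link, and package.
Mirror reaches sign via mirror → link → sign.
No chain forces fetch ahead of sign.

compile, link, mirror, package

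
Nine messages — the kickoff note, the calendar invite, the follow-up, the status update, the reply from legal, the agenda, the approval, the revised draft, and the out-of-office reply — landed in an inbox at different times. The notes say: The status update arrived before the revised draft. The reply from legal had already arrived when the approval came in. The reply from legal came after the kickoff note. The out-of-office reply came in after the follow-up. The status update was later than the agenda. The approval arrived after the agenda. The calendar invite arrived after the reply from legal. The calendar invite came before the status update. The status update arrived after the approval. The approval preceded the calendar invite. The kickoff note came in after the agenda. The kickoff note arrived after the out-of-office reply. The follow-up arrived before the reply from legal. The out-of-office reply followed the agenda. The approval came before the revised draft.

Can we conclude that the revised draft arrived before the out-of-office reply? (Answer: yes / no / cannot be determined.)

no

Tracing the constraints gives the out-of-office reply → the kickoff note → the reply from legal → the approval → the revised draft, so the out-of-office reply must come before the revised draft.
That means the revised draft cannot be before the out-of-office reply.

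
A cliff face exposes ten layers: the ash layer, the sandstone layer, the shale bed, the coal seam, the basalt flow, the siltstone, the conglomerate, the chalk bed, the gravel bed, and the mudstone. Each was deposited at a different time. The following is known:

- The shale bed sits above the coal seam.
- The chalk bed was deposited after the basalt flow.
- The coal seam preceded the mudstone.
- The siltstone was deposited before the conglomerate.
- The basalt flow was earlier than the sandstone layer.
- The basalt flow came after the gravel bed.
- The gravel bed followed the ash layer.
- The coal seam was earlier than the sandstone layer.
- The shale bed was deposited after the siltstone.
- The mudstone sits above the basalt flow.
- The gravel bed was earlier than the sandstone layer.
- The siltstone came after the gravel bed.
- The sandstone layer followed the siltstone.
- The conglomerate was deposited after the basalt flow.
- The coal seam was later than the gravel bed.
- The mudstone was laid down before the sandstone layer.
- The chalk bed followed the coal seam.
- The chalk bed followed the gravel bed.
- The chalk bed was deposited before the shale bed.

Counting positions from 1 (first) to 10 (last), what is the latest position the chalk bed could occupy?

9

The chalk bed must come before the shale bed — 1 layer forced after it.
Everything else can be placed before the chalk bed in some valid order, so the chalk bed can sit as late as position 10 − 1 = 9.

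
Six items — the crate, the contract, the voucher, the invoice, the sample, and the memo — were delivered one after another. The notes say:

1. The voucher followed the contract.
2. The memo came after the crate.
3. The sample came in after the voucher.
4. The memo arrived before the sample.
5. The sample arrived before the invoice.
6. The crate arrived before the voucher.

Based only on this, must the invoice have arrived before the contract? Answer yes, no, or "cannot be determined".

no

Tracing the constraints gives the contract → the voucher → the sample → the invoice, so the contract must come before the invoice.
That means the invoice cannot be before the contract.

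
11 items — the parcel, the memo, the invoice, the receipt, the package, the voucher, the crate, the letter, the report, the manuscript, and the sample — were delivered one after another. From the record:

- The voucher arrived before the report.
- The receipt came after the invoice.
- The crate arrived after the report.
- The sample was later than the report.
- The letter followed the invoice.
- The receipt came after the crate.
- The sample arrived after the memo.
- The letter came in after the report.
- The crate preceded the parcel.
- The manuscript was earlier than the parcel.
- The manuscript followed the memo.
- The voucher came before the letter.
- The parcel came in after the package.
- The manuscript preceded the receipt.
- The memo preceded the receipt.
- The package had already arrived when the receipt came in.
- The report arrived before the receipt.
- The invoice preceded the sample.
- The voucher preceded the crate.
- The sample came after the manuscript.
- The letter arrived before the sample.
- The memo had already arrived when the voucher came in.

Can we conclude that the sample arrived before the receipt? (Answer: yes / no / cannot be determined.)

cannot be determined

No chain of stated constraints runs from the sample to the receipt, and none runs from the receipt to the sample either.
So the relative order of the sample and the receipt is not fixed by the given facts.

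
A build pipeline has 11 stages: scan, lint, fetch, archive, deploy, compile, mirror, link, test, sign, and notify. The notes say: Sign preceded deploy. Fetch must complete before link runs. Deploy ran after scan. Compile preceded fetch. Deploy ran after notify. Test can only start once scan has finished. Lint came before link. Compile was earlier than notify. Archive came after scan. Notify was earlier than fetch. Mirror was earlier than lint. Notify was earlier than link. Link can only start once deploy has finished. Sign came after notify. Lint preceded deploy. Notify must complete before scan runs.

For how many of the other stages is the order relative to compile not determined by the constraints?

2

Forced after compile: archive, deploy, fetch, link, notify, scan, sign, and test.
That leaves lint and mirror with no forced order relative to compile — 2.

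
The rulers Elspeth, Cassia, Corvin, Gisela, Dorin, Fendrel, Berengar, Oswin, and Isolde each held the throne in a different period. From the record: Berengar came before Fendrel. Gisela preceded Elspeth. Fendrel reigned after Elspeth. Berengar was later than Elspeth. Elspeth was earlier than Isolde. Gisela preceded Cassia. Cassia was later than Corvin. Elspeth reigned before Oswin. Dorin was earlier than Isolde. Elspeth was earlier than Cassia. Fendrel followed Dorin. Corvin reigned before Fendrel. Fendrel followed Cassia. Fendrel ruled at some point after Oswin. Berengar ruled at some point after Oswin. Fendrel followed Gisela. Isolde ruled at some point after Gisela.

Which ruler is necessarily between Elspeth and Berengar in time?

Oswin

Tracing the constraints gives Elspeth → Oswin → Berengar, so Oswin sits after Elspeth and before Berengar.
No other ruler is forced both after Elspeth and before Berengar.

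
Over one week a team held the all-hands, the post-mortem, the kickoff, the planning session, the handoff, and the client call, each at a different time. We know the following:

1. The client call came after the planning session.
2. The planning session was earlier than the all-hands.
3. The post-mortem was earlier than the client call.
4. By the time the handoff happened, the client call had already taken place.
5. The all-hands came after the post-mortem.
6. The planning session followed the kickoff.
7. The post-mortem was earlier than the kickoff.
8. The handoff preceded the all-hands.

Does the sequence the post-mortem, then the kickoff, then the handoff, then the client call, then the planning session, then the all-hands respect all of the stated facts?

The constraints require the planning session before the client call, but in the proposed sequence the client call appears ahead of the planning session. That one violation is enough.

no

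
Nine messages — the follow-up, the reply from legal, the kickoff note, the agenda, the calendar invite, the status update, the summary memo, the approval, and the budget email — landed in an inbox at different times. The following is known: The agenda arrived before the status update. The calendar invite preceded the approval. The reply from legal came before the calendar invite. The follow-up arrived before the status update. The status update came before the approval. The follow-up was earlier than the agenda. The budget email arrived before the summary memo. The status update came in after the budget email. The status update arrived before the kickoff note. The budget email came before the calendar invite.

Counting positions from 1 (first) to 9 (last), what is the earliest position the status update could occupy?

4

The agenda, the budget email, and the follow-up must all come before the status update — 3 forced predecessors.
Nothing else is forced ahead of the status update, so its earliest slot is position 3 + 1 = 4.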